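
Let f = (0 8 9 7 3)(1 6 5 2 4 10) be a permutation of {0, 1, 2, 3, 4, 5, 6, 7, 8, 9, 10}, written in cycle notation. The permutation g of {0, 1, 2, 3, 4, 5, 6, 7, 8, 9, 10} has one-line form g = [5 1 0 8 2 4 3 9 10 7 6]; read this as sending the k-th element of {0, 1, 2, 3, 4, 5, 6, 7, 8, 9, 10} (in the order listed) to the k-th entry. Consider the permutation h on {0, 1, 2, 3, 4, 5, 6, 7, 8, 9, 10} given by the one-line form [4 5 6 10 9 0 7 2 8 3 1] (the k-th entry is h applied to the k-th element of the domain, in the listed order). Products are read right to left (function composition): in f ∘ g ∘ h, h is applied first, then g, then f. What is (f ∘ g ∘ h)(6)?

7

Chase 6: h(6) = 7; g(7) = 9; f(9) = 7. Hence (f ∘ g ∘ h)(6) = 7.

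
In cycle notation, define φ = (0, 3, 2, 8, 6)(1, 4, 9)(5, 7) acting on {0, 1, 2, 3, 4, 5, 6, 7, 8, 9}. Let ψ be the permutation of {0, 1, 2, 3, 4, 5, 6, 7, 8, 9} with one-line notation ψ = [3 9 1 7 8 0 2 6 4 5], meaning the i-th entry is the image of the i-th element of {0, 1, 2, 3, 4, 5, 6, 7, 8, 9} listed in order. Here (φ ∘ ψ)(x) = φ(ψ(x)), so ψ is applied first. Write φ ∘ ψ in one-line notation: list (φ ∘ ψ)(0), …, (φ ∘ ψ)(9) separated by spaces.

Chase each element through ψ then φ: 0 → 3 → 2; 1 → 9 → 1; 2 → 1 → 4; 3 → 7 → 5; 4 → 8 → 6; 5 → 0 → 3; 6 → 2 → 8; 7 → 6 → 0; 8 → 4 → 9; 9 → 5 → 7.
So φ ∘ ψ in one-line form is 2 1 4 5 6 3 8 0 9 7.

2 1 4 5 6 3 8 0 9 7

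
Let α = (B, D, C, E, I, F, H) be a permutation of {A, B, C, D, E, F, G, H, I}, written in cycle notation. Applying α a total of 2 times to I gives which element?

H

I lies in the 7-cycle (B, D, C, E, I, F, H).
Advancing 2 steps from I: I → F → H.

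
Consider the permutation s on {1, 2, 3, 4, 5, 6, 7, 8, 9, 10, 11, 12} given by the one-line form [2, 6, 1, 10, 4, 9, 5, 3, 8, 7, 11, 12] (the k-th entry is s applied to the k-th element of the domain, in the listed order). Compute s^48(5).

5

Tracing 5 → 4 → … returns to 5 after 4 steps, so 5 lies in a 4-cycle (4 10 7 5).
Since the cycle has length 4, s^48 acts on it the same as s^0 (48 mod 4 = 0).
So s^48(5) = 5.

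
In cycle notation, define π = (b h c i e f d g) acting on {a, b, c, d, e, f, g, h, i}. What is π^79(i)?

i lies in the 8-cycle (b h c i e f d g).
Since the cycle has length 8, π^79 acts on it the same as π^7 (79 mod 8 = 7).
Advancing 7 steps from i: i → e → f → d → g → b → h → c.

c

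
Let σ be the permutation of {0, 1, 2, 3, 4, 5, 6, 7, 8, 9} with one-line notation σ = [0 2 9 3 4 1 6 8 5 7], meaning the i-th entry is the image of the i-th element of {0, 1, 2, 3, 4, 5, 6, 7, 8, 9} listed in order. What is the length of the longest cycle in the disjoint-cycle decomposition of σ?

6

Decomposing into disjoint cycles gives (1 2 9 7 8 5); the longest has length 6.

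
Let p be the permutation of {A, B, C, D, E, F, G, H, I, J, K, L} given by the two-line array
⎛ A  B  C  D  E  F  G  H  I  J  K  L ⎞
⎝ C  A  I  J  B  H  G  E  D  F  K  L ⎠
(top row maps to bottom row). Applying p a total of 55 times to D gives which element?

J

Tracing D → J → … returns to D after 9 steps, so D lies in a 9-cycle (A, C, I, D, J, F, H, E, B).
Powers repeat with period 9 on this cycle, and 55 mod 9 = 1, so p^55(D) = p^1(D).
Stepping 1 place around the cycle: D → J.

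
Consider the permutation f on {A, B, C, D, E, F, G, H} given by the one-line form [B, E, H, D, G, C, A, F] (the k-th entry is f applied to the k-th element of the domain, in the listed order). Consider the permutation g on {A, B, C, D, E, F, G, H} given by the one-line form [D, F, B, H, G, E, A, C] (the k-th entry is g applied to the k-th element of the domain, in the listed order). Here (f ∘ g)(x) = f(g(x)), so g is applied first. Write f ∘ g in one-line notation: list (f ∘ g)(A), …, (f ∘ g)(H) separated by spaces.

Chase each element through g then f: A → D → D; B → F → C; C → B → E; D → H → F; E → G → A; F → E → G; G → A → B; H → C → H.
Collecting the images, f ∘ g = [D C E F A G B H].

D C E F A G B H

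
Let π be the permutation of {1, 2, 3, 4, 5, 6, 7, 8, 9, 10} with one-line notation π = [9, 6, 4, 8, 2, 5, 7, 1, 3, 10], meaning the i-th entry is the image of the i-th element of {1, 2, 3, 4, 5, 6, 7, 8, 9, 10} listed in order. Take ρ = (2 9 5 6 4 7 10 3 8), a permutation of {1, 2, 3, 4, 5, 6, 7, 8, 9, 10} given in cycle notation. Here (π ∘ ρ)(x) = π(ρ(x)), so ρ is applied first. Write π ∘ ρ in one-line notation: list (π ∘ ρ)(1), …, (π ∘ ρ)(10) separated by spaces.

(π ∘ ρ)(x) = π(ρ(x)). Computing each image: π(ρ(1)) = π(1) = 9, π(ρ(2)) = π(9) = 3, π(ρ(3)) = π(8) = 1, π(ρ(4)) = π(7) = 7, π(ρ(5)) = π(6) = 5, π(ρ(6)) = π(4) = 8, π(ρ(7)) = π(10) = 10, π(ρ(8)) = π(2) = 6, π(ρ(9)) = π(5) = 2, π(ρ(10)) = π(3) = 4.
Hence π ∘ ρ = [9 3 1 7 5 8 10 6 2 4].

9 3 1 7 5 8 10 6 2 4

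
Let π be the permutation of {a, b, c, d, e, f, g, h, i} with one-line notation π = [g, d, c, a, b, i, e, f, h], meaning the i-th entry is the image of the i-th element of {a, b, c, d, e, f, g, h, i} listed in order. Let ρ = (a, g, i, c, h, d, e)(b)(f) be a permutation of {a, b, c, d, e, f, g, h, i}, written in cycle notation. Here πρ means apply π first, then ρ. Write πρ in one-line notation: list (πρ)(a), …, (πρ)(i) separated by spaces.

i e h g b c a f d

(πρ)(x) = ρ(π(x)). Computing each image: ρ(π(a)) = ρ(g) = i, ρ(π(b)) = ρ(d) = e, ρ(π(c)) = ρ(c) = h, ρ(π(d)) = ρ(a) = g, ρ(π(e)) = ρ(b) = b, ρ(π(f)) = ρ(i) = c, ρ(π(g)) = ρ(e) = a, ρ(π(h)) = ρ(f) = f, ρ(π(i)) = ρ(h) = d.
Hence πρ = [i e h g b c a f d].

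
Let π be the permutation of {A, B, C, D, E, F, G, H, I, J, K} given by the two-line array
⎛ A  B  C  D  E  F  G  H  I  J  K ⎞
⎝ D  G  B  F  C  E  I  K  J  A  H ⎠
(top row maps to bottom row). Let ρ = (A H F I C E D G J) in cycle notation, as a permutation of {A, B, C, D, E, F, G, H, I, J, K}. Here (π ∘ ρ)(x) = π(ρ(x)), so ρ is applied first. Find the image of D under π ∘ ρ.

(π ∘ ρ)(D) = π(ρ(D)). ρ(D) = G, then π(G) = I. So (π ∘ ρ)(D) = I.

I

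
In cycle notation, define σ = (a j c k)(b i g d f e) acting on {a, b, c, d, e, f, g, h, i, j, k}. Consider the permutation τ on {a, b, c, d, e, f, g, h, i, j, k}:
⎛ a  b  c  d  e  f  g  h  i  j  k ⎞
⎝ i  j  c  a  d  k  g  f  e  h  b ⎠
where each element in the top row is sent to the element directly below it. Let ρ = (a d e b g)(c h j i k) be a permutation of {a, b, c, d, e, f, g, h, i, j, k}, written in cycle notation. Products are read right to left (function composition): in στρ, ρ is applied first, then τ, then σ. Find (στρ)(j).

b

(στρ)(j) = σ(τ(ρ(j))). ρ(j) = i, then τ(i) = e, then σ(e) = b, so the result is b.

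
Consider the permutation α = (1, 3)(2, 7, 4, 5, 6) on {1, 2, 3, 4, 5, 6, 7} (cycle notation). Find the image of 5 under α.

5 appears in (2, 7, 4, 5, 6); the next entry (wrapping around) is 6.

6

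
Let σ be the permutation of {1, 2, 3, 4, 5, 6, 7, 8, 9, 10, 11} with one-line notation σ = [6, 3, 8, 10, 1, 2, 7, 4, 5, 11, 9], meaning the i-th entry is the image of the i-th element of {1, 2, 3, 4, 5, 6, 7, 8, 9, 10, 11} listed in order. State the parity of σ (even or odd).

In disjoint-cycle form the cycle lengths are 10, 1.
A cycle is odd iff its length is even; σ has 1 even-length cycle, so sgn(σ) = (−1)^1 and σ is odd.

odd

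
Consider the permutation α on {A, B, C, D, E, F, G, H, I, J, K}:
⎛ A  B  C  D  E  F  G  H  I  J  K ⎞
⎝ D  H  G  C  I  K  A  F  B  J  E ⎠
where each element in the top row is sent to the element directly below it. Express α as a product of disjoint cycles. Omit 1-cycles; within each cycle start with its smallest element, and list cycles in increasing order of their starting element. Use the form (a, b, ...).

(A, D, C, G)(B, H, F, K, E, I)

Start at A and follow images: A → D → C → G → A, giving the cycle (A, D, C, G).
Continuing from each remaining unvisited element yields (A, D, C, G)(B, H, F, K, E, I).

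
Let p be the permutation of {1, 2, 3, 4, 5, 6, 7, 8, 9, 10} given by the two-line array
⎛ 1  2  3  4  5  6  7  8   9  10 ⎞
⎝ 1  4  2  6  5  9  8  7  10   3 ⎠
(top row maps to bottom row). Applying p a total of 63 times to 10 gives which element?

Tracing 10 → 3 → … returns to 10 after 6 steps, so 10 lies in a 6-cycle (2 4 6 9 10 3).
On a 6-cycle, p^6 is the identity, so p^63 = p^3 there (63 ≡ 3 mod 6).
Advancing 3 steps from 10: 10 → 3 → 2 → 4.

4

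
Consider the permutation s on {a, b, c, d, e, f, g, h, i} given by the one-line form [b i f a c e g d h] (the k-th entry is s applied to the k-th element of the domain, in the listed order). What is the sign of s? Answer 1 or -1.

1

In disjoint-cycle form the cycle lengths are 5, 3, 1.
A cycle is odd iff its length is even; s has 0 even-length cycles, so sgn(s) = (−1)^0 and s is even.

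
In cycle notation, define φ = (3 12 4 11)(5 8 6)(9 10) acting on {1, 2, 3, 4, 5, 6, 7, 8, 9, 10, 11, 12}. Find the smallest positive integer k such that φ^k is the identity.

12

The cycle type of φ is (4, 3, 2, 1, 1, 1).
The order is lcm(4, 3, 2) = 12.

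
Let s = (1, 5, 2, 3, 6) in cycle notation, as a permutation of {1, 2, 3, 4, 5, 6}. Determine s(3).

Within (1, 5, 2, 3, 6), 3 ↦ 6.

6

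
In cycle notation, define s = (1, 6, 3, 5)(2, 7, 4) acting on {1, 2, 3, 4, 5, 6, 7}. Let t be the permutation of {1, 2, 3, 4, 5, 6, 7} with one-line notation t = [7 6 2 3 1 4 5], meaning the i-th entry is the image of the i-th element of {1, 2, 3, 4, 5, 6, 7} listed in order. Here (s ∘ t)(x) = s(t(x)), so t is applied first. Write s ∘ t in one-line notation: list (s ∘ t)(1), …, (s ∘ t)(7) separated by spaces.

4 3 7 5 6 2 1

For each element, apply t then s: 1 → 7 → 4; 2 → 6 → 3; 3 → 2 → 7; 4 → 3 → 5; 5 → 1 → 6; 6 → 4 → 2; 7 → 5 → 1.
So s ∘ t in one-line form is 4 3 7 5 6 2 1.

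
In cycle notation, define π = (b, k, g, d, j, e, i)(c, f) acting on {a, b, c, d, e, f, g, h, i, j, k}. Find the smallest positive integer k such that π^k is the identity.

The cycle type of π is (7, 2, 1, 1).
Since disjoint cycles commute, ord(π) = lcm(7, 2) = 14.

14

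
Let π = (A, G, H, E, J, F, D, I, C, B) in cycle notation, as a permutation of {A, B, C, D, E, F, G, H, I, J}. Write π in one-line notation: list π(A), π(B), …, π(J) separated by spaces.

Image by image: A→G, B→A, C→B, D→I, E→J, F→D, G→H, H→E, I→C, J→F.
So the one-line form is G A B I J D H E C F.

G A B I J D H E C F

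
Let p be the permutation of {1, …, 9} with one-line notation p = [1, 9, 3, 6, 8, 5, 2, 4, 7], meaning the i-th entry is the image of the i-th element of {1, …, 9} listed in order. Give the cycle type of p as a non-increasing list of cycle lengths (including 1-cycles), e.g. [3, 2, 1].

The disjoint cycles are (1)(2, 9, 7)(3)(4, 6, 5, 8), with lengths 4, 3, 1, 1 in non-increasing order.

[4, 3, 1, 1]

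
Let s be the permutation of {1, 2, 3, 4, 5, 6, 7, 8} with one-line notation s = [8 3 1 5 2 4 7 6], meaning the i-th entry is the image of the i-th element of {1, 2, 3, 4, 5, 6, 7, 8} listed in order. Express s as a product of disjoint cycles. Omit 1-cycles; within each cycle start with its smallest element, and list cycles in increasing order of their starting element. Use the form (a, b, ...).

(1, 8, 6, 4, 5, 2, 3)

Iterating s from 1 gives 1 → 8 → 6 → 4 → 5 → 2 → 3 → 1; that is the 7-cycle (1, 8, 6, 4, 5, 2, 3).
Continuing from each remaining unvisited element yields (1, 8, 6, 4, 5, 2, 3).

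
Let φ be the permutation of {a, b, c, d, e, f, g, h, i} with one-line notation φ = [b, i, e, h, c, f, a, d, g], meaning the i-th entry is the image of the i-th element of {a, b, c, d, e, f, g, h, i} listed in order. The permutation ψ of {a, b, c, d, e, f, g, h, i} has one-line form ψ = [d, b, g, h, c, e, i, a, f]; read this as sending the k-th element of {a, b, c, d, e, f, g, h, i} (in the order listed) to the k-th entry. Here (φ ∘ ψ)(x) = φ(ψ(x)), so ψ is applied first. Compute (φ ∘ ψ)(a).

(φ ∘ ψ)(a) = φ(ψ(a)). ψ(a) = d, then φ(d) = h. So (φ ∘ ψ)(a) = h.

h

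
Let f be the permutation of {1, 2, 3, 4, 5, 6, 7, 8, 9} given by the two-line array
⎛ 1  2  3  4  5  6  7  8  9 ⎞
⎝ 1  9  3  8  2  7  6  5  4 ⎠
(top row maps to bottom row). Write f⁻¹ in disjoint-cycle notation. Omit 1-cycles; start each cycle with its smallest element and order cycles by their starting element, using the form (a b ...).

The cycle decomposition of f is (2 9 4 8 5)(6 7).
Reversing each cycle (and rotating so the smallest element leads) gives f⁻¹ = (2 5 8 4 9)(6 7).

(2 5 8 4 9)(6 7)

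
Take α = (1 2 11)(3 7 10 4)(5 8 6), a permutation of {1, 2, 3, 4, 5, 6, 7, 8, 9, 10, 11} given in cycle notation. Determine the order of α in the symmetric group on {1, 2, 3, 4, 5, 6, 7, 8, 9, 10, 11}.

The cycle type of α is (4, 3, 3, 1).
Since disjoint cycles commute, ord(α) = lcm(4, 3, 3) = 12.

12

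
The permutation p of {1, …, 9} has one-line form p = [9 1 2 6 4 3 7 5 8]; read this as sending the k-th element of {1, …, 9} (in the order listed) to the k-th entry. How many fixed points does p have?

1

The fixed points (elements with p(x) = x) are {7}, so there is 1.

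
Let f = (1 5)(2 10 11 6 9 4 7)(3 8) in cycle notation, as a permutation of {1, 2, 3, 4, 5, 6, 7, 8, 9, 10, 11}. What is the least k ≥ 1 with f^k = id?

14

The disjoint cycles have lengths 7, 2, 2.
The order is lcm(7, 2, 2) = 14.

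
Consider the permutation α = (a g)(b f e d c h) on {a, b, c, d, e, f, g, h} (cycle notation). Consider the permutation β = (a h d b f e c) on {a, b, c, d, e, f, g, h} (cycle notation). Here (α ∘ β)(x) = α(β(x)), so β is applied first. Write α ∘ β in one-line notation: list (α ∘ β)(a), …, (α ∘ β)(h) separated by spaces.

For each element, apply β then α: a → h → b; b → f → e; c → a → g; d → b → f; e → c → h; f → e → d; g → g → a; h → d → c.
So α ∘ β in one-line form is b e g f h d a c.

b e g f h d a c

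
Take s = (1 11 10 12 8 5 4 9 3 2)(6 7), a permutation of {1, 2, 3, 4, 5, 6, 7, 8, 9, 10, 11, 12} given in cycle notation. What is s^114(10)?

10 lies in the 10-cycle (1 11 10 12 8 5 4 9 3 2).
Powers repeat with period 10 on this cycle, and 114 mod 10 = 4, so s^114(10) = s^4(10).
Stepping 4 places around the cycle: 10 → 12 → 8 → 5 → 4.

4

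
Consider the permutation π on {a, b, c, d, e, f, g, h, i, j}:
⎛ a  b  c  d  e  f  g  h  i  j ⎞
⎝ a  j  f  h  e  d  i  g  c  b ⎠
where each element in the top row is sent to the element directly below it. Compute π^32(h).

Tracing h → g → … returns to h after 6 steps, so h lies in a 6-cycle (c f d h g i).
On a 6-cycle, π^6 is the identity, so π^32 = π^2 there (32 ≡ 2 mod 6).
Stepping 2 places around the cycle: h → g → i.

i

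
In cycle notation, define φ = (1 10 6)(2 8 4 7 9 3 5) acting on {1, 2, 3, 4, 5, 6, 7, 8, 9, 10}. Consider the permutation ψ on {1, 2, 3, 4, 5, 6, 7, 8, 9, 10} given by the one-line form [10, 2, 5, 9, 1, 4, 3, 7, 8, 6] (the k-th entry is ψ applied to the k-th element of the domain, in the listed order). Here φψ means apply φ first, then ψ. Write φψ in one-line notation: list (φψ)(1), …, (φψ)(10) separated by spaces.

(φψ)(x) = ψ(φ(x)). Computing each image: ψ(φ(1)) = ψ(10) = 6, ψ(φ(2)) = ψ(8) = 7, ψ(φ(3)) = ψ(5) = 1, ψ(φ(4)) = ψ(7) = 3, ψ(φ(5)) = ψ(2) = 2, ψ(φ(6)) = ψ(1) = 10, ψ(φ(7)) = ψ(9) = 8, ψ(φ(8)) = ψ(4) = 9, ψ(φ(9)) = ψ(3) = 5, ψ(φ(10)) = ψ(6) = 4.
Hence φψ = [6 7 1 3 2 10 8 9 5 4].

6 7 1 3 2 10 8 9 5 4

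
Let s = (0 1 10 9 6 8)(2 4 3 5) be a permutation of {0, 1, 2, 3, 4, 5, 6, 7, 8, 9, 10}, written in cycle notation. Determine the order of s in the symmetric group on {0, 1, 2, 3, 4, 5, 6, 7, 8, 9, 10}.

12

The cycle type of s is (6, 4, 1).
The order is lcm(6, 4) = 12.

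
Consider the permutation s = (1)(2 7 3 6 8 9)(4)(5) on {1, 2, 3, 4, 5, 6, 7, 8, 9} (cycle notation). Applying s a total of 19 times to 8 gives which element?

8 lies in the 6-cycle (2 7 3 6 8 9).
Powers repeat with period 6 on this cycle, and 19 mod 6 = 1, so s^19(8) = s^1(8).
Advancing 1 step from 8: 8 → 9.

9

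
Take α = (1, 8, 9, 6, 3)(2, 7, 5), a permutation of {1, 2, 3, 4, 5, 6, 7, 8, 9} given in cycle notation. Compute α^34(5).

5 lies in the 3-cycle (2, 7, 5).
On a 3-cycle, α^3 is the identity, so α^34 = α^1 there (34 ≡ 1 mod 3).
Advancing 1 step from 5: 5 → 2.

2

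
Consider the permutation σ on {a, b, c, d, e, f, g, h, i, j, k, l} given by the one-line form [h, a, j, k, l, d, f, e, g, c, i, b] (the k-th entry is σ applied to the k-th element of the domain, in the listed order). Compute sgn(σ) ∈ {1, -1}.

In disjoint-cycle form the cycle lengths are 5, 5, 2.
A cycle is odd iff its length is even; σ has 1 even-length cycle, so sgn(σ) = (−1)^1 and σ is odd.

-1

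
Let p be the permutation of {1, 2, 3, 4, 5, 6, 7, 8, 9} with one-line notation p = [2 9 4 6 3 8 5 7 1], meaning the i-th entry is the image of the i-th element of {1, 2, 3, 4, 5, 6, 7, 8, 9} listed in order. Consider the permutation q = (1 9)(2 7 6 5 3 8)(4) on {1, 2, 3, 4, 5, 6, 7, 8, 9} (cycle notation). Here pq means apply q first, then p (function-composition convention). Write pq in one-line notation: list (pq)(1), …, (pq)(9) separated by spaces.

1 5 7 6 4 3 8 9 2

(pq)(x) = p(q(x)). Computing each image: p(q(1)) = p(9) = 1, p(q(2)) = p(7) = 5, p(q(3)) = p(8) = 7, p(q(4)) = p(4) = 6, p(q(5)) = p(3) = 4, p(q(6)) = p(5) = 3, p(q(7)) = p(6) = 8, p(q(8)) = p(2) = 9, p(q(9)) = p(1) = 2.
Hence pq = [1 5 7 6 4 3 8 9 2].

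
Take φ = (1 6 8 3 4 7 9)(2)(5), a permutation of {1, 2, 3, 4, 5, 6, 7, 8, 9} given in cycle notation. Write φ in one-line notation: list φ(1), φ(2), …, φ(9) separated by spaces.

6 2 4 7 5 8 9 3 1

Reading each image from the cycles: 1↦6, 2↦2, 3↦4, 4↦7, 5↦5, 6↦8, 7↦9, 8↦3, 9↦1.
Listing these in domain order gives 6 2 4 7 5 8 9 3 1.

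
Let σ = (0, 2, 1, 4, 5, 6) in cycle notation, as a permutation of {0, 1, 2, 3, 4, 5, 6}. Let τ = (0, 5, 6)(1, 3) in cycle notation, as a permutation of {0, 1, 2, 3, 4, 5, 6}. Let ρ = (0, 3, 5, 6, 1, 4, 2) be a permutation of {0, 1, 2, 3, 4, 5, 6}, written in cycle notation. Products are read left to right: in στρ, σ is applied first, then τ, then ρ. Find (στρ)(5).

Chase 5: σ(5) = 6; τ(6) = 0; ρ(0) = 3. Hence (στρ)(5) = 3.

3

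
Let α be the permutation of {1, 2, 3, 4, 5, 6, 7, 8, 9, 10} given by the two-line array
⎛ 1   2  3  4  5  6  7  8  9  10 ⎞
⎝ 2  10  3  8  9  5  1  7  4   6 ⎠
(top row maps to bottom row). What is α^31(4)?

2

Tracing 4 → 8 → … returns to 4 after 9 steps, so 4 lies in a 9-cycle (1 2 10 6 5 9 4 8 7).
On a 9-cycle, α^9 is the identity, so α^31 = α^4 there (31 ≡ 4 mod 9).
Stepping 4 places around the cycle: 4 → 8 → 7 → 1 → 2.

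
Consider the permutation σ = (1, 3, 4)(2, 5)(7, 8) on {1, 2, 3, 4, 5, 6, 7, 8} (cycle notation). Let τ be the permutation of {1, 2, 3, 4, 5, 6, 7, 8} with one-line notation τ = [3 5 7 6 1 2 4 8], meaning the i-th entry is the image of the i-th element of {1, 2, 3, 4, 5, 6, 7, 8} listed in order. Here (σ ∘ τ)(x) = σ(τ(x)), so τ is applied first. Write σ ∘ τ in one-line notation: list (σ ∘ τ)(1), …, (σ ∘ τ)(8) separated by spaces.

4 2 8 6 3 5 1 7

For each element, apply τ then σ: 1 → 3 → 4; 2 → 5 → 2; 3 → 7 → 8; 4 → 6 → 6; 5 → 1 → 3; 6 → 2 → 5; 7 → 4 → 1; 8 → 8 → 7.
Collecting the images, σ ∘ τ = [4 2 8 6 3 5 1 7].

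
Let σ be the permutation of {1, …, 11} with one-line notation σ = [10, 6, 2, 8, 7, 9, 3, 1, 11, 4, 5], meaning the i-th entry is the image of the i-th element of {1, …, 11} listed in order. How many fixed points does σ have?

0

No element satisfies σ(x) = x, so there are 0 fixed points.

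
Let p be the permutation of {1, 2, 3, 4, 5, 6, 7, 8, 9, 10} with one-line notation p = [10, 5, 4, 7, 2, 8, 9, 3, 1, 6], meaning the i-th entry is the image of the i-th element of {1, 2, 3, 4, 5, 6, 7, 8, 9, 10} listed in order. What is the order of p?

The disjoint-cycle form of p has cycle lengths 8, 2.
Since disjoint cycles commute, ord(p) = lcm(8, 2) = 8.

8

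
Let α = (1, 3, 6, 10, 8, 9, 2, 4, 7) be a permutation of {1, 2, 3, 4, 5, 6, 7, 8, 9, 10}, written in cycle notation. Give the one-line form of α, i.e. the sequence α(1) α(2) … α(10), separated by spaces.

Image by image: 1↦3, 2↦4, 3↦6, 4↦7, 5↦5, 6↦10, 7↦1, 8↦9, 9↦2, 10↦8.
Listing these in domain order gives 3 4 6 7 5 10 1 9 2 8.

3 4 6 7 5 10 1 9 2 8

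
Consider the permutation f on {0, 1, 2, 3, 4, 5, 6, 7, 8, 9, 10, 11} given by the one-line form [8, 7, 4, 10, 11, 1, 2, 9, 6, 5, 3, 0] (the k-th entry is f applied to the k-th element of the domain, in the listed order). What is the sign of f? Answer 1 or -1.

-1

In disjoint-cycle form the cycle lengths are 6, 4, 2.
A cycle is odd iff its length is even; f has 3 even-length cycles, so sgn(f) = (−1)^3 and f is odd.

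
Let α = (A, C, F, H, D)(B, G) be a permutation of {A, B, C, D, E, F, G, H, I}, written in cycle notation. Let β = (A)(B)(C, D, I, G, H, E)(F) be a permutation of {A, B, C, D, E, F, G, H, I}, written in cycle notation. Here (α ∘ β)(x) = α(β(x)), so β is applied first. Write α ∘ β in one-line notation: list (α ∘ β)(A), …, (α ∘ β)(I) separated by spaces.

C G A I F H D E B

(α ∘ β)(x) = α(β(x)). Computing each image: α(β(A)) = α(A) = C, α(β(B)) = α(B) = G, α(β(C)) = α(D) = A, α(β(D)) = α(I) = I, α(β(E)) = α(C) = F, α(β(F)) = α(F) = H, α(β(G)) = α(H) = D, α(β(H)) = α(E) = E, α(β(I)) = α(G) = B.
Hence α ∘ β = [C G A I F H D E B].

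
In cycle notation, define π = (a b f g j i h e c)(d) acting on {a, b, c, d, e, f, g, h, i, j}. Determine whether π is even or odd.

even

The cycle lengths are 9, 1.
A cycle is odd iff its length is even; π has 0 even-length cycles, so sgn(π) = (−1)^0 and π is even.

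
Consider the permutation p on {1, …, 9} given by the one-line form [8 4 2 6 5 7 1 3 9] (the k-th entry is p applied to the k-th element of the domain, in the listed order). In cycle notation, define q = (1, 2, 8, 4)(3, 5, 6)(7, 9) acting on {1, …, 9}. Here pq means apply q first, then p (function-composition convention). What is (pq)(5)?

(pq)(5) = p(q(5)). q(5) = 6, then p(6) = 7. So (pq)(5) = 7.

7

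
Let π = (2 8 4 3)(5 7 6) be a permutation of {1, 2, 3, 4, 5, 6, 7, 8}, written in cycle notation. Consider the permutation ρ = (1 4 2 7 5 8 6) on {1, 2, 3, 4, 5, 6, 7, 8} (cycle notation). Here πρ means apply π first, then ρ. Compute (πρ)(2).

(πρ)(2) = ρ(π(2)). π(2) = 8, then ρ(8) = 6. So (πρ)(2) = 6.

6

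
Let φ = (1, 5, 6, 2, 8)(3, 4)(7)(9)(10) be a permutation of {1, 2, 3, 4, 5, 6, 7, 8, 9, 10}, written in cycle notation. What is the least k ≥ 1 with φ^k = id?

The disjoint cycles have lengths 5, 2, 1, 1, 1.
The order is lcm(5, 2) = 10.

10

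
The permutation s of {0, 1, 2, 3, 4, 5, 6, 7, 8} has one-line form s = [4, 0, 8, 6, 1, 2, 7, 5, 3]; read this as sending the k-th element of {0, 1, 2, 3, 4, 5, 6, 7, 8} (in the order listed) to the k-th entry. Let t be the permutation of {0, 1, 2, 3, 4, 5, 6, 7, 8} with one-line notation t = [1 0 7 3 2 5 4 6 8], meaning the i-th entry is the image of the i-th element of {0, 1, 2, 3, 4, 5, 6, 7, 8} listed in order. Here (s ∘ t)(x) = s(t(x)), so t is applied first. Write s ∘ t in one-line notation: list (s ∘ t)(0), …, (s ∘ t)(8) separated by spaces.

0 4 5 6 8 2 1 7 3

(s ∘ t)(x) = s(t(x)). Computing each image: s(t(0)) = s(1) = 0, s(t(1)) = s(0) = 4, s(t(2)) = s(7) = 5, s(t(3)) = s(3) = 6, s(t(4)) = s(2) = 8, s(t(5)) = s(5) = 2, s(t(6)) = s(4) = 1, s(t(7)) = s(6) = 7, s(t(8)) = s(8) = 3.
Hence s ∘ t = [0 4 5 6 8 2 1 7 3].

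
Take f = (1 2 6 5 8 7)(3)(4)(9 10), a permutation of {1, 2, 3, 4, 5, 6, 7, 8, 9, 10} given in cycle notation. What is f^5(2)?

2 lies in the 6-cycle (1 2 6 5 8 7).
Advancing 5 steps from 2: 2 → 6 → 5 → 8 → 7 → 1.

1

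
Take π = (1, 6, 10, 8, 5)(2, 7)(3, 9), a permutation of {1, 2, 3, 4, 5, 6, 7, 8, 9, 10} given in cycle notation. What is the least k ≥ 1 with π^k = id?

10

The cycle type of π is (5, 2, 2, 1).
Since disjoint cycles commute, ord(π) = lcm(5, 2, 2) = 10.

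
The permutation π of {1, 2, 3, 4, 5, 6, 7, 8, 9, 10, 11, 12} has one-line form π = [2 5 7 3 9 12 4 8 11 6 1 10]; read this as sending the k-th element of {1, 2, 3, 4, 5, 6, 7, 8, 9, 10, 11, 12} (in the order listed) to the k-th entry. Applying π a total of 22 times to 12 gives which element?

10

Tracing 12 → 10 → … returns to 12 after 3 steps, so 12 lies in a 3-cycle (6 12 10).
Powers repeat with period 3 on this cycle, and 22 mod 3 = 1, so π^22(12) = π^1(12).
Advancing 1 step from 12: 12 → 10.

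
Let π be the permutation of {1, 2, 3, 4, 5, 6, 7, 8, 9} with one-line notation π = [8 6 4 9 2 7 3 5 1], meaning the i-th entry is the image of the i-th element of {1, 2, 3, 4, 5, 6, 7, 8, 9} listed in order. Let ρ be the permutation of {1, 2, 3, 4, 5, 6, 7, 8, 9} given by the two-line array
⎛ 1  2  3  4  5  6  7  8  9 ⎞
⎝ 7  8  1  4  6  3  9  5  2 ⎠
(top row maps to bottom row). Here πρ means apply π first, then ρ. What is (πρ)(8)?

(πρ)(8) = ρ(π(8)). π(8) = 5, then ρ(5) = 6. So (πρ)(8) = 6.

6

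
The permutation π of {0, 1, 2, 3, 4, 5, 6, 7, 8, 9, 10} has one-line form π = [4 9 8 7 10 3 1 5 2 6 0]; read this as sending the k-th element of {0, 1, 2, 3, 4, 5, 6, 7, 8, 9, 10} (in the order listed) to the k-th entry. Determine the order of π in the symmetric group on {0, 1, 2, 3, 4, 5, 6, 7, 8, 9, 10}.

6

The disjoint-cycle form of π has cycle lengths 3, 3, 3, 2.
The order is lcm(3, 3, 3, 2) = 6.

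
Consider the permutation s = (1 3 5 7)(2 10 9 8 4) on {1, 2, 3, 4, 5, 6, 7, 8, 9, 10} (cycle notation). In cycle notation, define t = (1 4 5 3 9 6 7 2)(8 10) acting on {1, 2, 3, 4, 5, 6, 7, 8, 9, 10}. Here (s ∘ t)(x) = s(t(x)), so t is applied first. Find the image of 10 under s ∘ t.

(s ∘ t)(10) = s(t(10)). t(10) = 8, then s(8) = 4. So (s ∘ t)(10) = 4.

4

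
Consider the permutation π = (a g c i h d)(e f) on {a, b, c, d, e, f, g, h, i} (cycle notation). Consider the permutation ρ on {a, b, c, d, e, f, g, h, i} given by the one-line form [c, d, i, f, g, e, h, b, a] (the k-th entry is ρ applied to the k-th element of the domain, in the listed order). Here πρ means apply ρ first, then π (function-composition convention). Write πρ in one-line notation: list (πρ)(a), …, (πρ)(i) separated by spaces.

i a h e c f d b g

For each element, apply ρ then π: a → c → i; b → d → a; c → i → h; d → f → e; e → g → c; f → e → f; g → h → d; h → b → b; i → a → g.
Collecting the images, πρ = [i a h e c f d b g].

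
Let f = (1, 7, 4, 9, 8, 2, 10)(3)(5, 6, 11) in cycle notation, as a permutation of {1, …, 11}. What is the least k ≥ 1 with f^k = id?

21

The disjoint cycles have lengths 7, 3, 1.
The order of f is the least common multiple of its cycle lengths: lcm(7, 3) = 21.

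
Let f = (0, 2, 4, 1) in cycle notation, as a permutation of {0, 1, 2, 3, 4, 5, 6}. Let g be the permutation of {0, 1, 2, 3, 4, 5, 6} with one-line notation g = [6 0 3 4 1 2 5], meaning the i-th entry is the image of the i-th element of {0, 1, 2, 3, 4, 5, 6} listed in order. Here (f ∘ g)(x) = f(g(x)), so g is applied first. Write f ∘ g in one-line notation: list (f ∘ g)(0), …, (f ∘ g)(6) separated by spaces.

6 2 3 1 0 4 5

(f ∘ g)(x) = f(g(x)). Computing each image: f(g(0)) = f(6) = 6, f(g(1)) = f(0) = 2, f(g(2)) = f(3) = 3, f(g(3)) = f(4) = 1, f(g(4)) = f(1) = 0, f(g(5)) = f(2) = 4, f(g(6)) = f(5) = 5.
Hence f ∘ g = [6 2 3 1 0 4 5].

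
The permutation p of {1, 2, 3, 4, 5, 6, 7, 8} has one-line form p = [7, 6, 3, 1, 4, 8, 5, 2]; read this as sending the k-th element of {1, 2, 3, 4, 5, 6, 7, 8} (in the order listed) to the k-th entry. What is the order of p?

Decomposing into disjoint cycles gives cycle lengths 4, 3, 1.
The order is lcm(4, 3) = 12.

12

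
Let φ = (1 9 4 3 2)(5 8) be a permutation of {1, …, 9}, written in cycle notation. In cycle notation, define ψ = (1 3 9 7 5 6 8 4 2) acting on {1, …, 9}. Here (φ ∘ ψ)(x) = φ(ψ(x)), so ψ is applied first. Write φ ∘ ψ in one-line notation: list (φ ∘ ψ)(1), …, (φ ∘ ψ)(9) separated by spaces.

2 9 4 1 6 5 8 3 7

(φ ∘ ψ)(x) = φ(ψ(x)). Computing each image: φ(ψ(1)) = φ(3) = 2, φ(ψ(2)) = φ(1) = 9, φ(ψ(3)) = φ(9) = 4, φ(ψ(4)) = φ(2) = 1, φ(ψ(5)) = φ(6) = 6, φ(ψ(6)) = φ(8) = 5, φ(ψ(7)) = φ(5) = 8, φ(ψ(8)) = φ(4) = 3, φ(ψ(9)) = φ(7) = 7.
Hence φ ∘ ψ = [2 9 4 1 6 5 8 3 7].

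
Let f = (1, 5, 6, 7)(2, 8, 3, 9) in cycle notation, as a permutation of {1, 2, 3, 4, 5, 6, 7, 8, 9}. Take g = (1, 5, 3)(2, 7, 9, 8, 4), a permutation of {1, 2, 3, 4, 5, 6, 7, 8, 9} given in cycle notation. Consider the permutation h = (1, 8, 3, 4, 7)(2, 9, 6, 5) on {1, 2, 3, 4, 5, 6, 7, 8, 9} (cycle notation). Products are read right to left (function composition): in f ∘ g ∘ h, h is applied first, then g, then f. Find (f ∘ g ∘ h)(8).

5

(f ∘ g ∘ h)(8) = f(g(h(8))). h(8) = 3, then g(3) = 1, then f(1) = 5, so the result is 5.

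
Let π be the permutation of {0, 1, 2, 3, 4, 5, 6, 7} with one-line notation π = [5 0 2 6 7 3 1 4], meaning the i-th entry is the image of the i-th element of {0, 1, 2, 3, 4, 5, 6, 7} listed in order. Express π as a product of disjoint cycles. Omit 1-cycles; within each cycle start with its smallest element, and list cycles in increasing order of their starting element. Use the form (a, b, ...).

Start at 0 and follow images: 0 → 5 → 3 → 6 → 1 → 0, giving the cycle (0, 5, 3, 6, 1).
Repeating from the next unused element and collecting all non-trivial cycles gives (0, 5, 3, 6, 1)(4, 7).

(0, 5, 3, 6, 1)(4, 7)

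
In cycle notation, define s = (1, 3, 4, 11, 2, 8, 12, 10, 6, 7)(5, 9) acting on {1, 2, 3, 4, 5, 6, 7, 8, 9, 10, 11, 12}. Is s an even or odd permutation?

even

The cycle lengths are 10, 2.
A cycle is odd iff its length is even; s has 2 even-length cycles, so sgn(s) = (−1)^2 and s is even.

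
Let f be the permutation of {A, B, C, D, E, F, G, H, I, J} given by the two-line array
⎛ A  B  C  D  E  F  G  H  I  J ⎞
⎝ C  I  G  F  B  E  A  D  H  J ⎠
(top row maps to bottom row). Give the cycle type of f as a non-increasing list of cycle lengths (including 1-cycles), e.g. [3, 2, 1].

[6, 3, 1]

The disjoint cycles are (A, C, G)(B, I, H, D, F, E)(J), with lengths 6, 3, 1 in non-increasing order.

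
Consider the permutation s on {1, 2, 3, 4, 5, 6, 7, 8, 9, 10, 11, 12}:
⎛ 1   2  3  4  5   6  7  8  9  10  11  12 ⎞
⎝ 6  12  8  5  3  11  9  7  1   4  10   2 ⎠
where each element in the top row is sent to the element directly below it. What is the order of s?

Writing s as disjoint cycles, the cycle lengths are 10, 2.
The order of s is the least common multiple of its cycle lengths: lcm(10, 2) = 10.

10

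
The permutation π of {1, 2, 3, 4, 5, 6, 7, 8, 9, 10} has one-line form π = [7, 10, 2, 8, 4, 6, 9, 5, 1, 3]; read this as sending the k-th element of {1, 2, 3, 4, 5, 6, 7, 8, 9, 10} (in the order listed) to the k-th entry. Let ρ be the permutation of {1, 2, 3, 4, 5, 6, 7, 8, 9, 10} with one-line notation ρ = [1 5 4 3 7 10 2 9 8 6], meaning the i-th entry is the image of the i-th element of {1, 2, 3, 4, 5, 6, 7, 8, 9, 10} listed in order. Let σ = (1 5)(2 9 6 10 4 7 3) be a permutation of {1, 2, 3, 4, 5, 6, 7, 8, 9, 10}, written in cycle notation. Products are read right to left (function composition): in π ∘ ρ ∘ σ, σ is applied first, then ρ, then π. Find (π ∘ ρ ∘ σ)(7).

8

Chase 7: σ(7) = 3; ρ(3) = 4; π(4) = 8. Hence (π ∘ ρ ∘ σ)(7) = 8.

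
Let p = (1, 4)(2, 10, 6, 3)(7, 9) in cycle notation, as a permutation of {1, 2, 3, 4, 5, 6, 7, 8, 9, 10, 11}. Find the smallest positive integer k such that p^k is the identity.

4

The cycle type of p is (4, 2, 2, 1, 1, 1).
The order of p is the least common multiple of its cycle lengths: lcm(4, 2, 2) = 4.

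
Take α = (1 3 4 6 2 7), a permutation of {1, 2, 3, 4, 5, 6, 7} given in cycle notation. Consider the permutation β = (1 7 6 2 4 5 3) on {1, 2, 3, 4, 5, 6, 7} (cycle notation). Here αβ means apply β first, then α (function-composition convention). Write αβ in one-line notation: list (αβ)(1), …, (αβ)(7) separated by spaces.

1 6 3 5 4 7 2

(αβ)(x) = α(β(x)). Computing each image: α(β(1)) = α(7) = 1, α(β(2)) = α(4) = 6, α(β(3)) = α(1) = 3, α(β(4)) = α(5) = 5, α(β(5)) = α(3) = 4, α(β(6)) = α(2) = 7, α(β(7)) = α(6) = 2.
Hence αβ = [1 6 3 5 4 7 2].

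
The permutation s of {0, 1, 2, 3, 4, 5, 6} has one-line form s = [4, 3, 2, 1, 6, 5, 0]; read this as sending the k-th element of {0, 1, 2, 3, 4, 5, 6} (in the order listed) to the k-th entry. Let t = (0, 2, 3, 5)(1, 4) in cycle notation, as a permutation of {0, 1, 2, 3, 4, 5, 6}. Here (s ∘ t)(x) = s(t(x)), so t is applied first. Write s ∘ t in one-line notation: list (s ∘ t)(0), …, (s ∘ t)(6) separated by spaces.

2 6 1 5 3 4 0

For each element, apply t then s: 0 → 2 → 2; 1 → 4 → 6; 2 → 3 → 1; 3 → 5 → 5; 4 → 1 → 3; 5 → 0 → 4; 6 → 6 → 0.
Collecting the images, s ∘ t = [2 6 1 5 3 4 0].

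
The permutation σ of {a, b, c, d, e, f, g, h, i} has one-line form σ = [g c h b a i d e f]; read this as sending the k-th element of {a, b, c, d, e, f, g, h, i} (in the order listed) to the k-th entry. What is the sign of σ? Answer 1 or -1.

In disjoint-cycle form the cycle lengths are 7, 2.
A cycle is odd iff its length is even; σ has 1 even-length cycle, so sgn(σ) = (−1)^1 and σ is odd.

-1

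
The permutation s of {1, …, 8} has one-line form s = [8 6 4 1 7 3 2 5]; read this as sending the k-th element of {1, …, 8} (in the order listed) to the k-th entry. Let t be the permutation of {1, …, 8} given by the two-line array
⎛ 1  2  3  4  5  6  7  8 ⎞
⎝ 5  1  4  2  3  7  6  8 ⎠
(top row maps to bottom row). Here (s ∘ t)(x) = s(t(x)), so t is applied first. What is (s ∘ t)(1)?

7

t(1) = 5, then s(5) = 7; composing gives (s ∘ t)(1) = 7.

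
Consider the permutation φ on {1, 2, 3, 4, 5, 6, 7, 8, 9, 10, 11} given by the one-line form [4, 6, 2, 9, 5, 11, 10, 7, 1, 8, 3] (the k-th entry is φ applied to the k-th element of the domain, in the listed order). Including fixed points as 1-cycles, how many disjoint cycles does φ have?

The cycle decomposition is (1 4 9)(2 6 11 3)(5)(7 10 8), which has 4 cycles (counting 1-cycles).

4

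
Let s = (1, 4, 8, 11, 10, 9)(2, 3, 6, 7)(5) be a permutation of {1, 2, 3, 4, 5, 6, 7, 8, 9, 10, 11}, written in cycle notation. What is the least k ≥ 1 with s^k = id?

12

The disjoint cycles have lengths 6, 4, 1.
Since disjoint cycles commute, ord(s) = lcm(6, 4) = 12.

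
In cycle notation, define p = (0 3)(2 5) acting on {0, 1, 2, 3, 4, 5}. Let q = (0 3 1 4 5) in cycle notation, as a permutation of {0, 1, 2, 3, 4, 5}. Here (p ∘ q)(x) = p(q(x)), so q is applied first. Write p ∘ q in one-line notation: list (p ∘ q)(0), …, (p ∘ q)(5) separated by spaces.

Chase each element through q then p: 0 → 3 → 0; 1 → 4 → 4; 2 → 2 → 5; 3 → 1 → 1; 4 → 5 → 2; 5 → 0 → 3.
So p ∘ q in one-line form is 0 4 5 1 2 3.

0 4 5 1 2 3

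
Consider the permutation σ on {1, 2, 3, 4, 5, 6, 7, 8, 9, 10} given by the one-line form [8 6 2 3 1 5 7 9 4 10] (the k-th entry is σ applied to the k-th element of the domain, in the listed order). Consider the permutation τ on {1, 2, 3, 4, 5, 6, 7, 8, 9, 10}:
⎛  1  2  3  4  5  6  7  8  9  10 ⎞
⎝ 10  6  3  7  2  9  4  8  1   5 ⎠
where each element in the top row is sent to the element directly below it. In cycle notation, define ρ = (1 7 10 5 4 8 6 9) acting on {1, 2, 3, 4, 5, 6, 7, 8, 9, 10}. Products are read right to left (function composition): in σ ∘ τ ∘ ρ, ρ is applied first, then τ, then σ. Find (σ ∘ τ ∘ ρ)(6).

Apply the permutations in order: ρ(6) = 9, then τ(9) = 1, then σ(1) = 8. So (σ ∘ τ ∘ ρ)(6) = 8.

8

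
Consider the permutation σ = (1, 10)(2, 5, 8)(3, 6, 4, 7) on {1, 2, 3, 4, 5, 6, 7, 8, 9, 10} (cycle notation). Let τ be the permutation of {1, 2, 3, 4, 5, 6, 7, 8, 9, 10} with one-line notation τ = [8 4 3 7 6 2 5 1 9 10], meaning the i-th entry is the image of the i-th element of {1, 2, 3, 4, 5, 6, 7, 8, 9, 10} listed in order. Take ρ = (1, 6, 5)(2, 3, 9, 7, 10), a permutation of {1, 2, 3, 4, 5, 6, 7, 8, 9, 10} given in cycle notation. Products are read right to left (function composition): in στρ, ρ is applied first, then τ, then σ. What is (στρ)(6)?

4

Chase 6: ρ(6) = 5; τ(5) = 6; σ(6) = 4. Hence (στρ)(6) = 4.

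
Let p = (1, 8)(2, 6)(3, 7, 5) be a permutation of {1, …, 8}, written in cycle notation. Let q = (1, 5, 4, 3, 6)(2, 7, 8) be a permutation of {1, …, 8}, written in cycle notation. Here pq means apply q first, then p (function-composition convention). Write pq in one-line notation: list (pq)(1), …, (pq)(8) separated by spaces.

3 5 2 7 4 8 1 6

(pq)(x) = p(q(x)). Computing each image: p(q(1)) = p(5) = 3, p(q(2)) = p(7) = 5, p(q(3)) = p(6) = 2, p(q(4)) = p(3) = 7, p(q(5)) = p(4) = 4, p(q(6)) = p(1) = 8, p(q(7)) = p(8) = 1, p(q(8)) = p(2) = 6.
Hence pq = [3 5 2 7 4 8 1 6].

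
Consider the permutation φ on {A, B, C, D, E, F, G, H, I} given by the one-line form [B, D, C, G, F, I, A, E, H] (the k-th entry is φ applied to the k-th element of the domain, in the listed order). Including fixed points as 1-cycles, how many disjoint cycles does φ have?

3

The cycle decomposition is (A, B, D, G)(C)(E, F, I, H), which has 3 cycles (counting 1-cycles).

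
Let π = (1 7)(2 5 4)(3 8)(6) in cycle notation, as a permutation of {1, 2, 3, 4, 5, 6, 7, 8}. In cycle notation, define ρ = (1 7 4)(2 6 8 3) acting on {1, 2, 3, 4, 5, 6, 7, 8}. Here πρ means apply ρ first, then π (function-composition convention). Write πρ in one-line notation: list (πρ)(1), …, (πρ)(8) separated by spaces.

For each element, apply ρ then π: 1 → 7 → 1; 2 → 6 → 6; 3 → 2 → 5; 4 → 1 → 7; 5 → 5 → 4; 6 → 8 → 3; 7 → 4 → 2; 8 → 3 → 8.
So πρ in one-line form is 1 6 5 7 4 3 2 8.

1 6 5 7 4 3 2 8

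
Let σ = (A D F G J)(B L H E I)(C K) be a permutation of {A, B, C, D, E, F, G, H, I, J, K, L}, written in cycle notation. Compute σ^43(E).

L

E lies in the 5-cycle (B L H E I).
Powers repeat with period 5 on this cycle, and 43 mod 5 = 3, so σ^43(E) = σ^3(E).
Advancing 3 steps from E: E → I → B → L.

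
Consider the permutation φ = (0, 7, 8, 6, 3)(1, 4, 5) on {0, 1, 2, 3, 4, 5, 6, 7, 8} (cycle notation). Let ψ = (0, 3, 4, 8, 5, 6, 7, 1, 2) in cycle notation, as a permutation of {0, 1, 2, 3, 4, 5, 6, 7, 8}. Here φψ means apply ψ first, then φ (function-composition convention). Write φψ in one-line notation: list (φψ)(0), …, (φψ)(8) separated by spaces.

For each element, apply ψ then φ: 0 → 3 → 0; 1 → 2 → 2; 2 → 0 → 7; 3 → 4 → 5; 4 → 8 → 6; 5 → 6 → 3; 6 → 7 → 8; 7 → 1 → 4; 8 → 5 → 1.
Collecting the images, φψ = [0 2 7 5 6 3 8 4 1].

0 2 7 5 6 3 8 4 1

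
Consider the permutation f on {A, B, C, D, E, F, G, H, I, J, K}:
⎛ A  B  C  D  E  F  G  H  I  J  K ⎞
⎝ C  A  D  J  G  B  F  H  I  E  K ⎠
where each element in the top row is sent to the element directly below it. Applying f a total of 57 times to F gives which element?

Tracing F → B → … returns to F after 8 steps, so F lies in an 8-cycle (A, C, D, J, E, G, F, B).
Since the cycle has length 8, f^57 acts on it the same as f^1 (57 mod 8 = 1).
Advancing 1 step from F: F → B.

B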